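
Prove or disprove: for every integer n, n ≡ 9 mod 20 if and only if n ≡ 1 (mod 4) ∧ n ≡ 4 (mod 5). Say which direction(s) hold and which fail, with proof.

Converse. If n ≡ 1 (mod 4) and n ≡ 4 (mod 5), then by the Chinese remainder theorem n ≡ 9 (mod 20). This is exactly n ≡ 9 (mod 20).

Forward direction. Suppose n ≡ 9 (mod 20); write n = 20j + 9. Since 4 ∣ 20, reducing mod 4 gives n ≡ 9 ≡ 1 (mod 4); since 5 ∣ 20, reducing mod 5 gives n ≡ 9 ≡ 4 (mod 5).

Both directions hold; the statement is true.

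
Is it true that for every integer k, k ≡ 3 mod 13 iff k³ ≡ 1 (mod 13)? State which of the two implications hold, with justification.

(⟸) This fails: take k = 1. Then 1³ = 1 ≡ 1 (mod 13), yet 1 ≡ 1 (mod 13), not 3.

(⟹) Suppose k ≡ 3 mod 13. Write k = 13j + 3. Then (13j + 3)³ = 2197j³ + 1521j² + 351j + 27 = 13(169j³ + 117j² + 27j + 2) + 1, so k³ ≡ 1 (mod 13).

The forward direction holds; the converse fails.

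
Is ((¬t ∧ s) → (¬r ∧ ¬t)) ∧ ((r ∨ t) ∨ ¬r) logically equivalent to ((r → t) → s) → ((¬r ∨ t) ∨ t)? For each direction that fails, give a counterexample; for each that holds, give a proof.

Converse. Assume the antecedent. If r is true, the antecedent forces (s = F, r = T, t = T) or (s = T, r = T, t = T), and the consequent holds there. If r is false, the consequent reduces to true regardless of the other variables. Either way the consequent holds.

Forward direction. This fails. Under s = F, r = T, t = F, the left side is true but the right side is false.

Only the reverse direction holds.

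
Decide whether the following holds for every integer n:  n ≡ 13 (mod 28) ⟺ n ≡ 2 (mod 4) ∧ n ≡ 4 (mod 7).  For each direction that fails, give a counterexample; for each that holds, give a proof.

[⇒] This fails: n = 13 gives 13 ≡ 13 (mod 28) but 13 ≡ 1 (mod 4), so the conjunction on the right does not hold.

[⇐] This fails: n = 18 satisfies both congruences on the right (18 ≡ 2 mod 4 and 18 ≡ 4 mod 7) yet 18 ≡ 18 (mod 28), not 13.

Neither direction holds.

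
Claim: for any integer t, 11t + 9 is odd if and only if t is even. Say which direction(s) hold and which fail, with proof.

Equivalent; both directions hold.

[⇒] Suppose 11t + 9 is odd. Since 11 is odd, 11t and t have the same parity, so 11t + 9 ≡ t + 9 (mod 2). As 9 is odd, 11t + 9 is odd exactly when t is even. Thus t is even.

[⇐] Conversely, suppose t is even; write t = 2j. Then 11t + 9 = 11·(2j) + 9 = 2·11j + 9, which is odd.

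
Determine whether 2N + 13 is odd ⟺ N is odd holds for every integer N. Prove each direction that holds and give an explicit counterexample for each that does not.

Forward direction. This fails: take N = 2. Then 2N + 13 = 17, which is odd, yet N = 2 is even, not odd.

Converse. Suppose N is odd. Since 2 is even, 2N is even for every N, so 2N + 13 has the same parity as 13, which is odd. Hence 2N + 13 is odd.

Not equivalent: only (⇐) holds.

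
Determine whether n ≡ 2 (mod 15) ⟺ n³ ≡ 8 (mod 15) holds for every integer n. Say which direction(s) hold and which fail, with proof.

Equivalent; both directions hold.

(→) Suppose n ≡ 2 (mod 15). Write n = 15j + 2. Then (15j + 2)³ = 3375j³ + 1350j² + 180j + 8 = 15(225j³ + 90j² + 12j) + 8, so n³ ≡ 8 (mod 15).

(←) Conversely, suppose n³ ≡ 8 (mod 15). The only residue r in {0, …, 14} with r³ ≡ 8 (mod 15) is r = 2, so n ≡ 2 (mod 15).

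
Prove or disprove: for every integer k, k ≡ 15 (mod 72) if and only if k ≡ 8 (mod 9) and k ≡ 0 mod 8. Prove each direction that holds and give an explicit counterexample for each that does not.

(⇒) This fails: k = 15 gives 15 ≡ 15 (mod 72) but 15 ≡ 6 (mod 9), so the conjunction on the right does not hold.

(⇐) This fails: k = 8 satisfies both congruences on the right (8 ≡ 8 mod 9 and 8 ≡ 0 mod 8) yet 8 ≡ 8 (mod 72), not 15.

Neither implication holds.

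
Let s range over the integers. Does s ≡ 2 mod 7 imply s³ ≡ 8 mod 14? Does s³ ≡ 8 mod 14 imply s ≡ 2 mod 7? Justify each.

Neither direction holds.

(⇒) This fails: take s = 9. Then 9 ≡ 2 (mod 7), but 9³ = 729 ≡ 1 (mod 14), not 8.

(⇐) This fails: take s = 4. Then 4³ = 64 ≡ 8 (mod 14), yet 4 ≡ 4 (mod 7), not 2.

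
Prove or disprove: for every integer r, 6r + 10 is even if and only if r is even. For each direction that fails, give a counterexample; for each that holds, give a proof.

Not equivalent: only (⇐) holds.

[⇐] Suppose r is even. Since 6 is even, 6r is even for every r, so 6r + 10 has the same parity as 10, which is even. Hence 6r + 10 is even.

[⇒] This fails: take r = 1. Then 6r + 10 = 16, which is even, yet r = 1 is odd, not even.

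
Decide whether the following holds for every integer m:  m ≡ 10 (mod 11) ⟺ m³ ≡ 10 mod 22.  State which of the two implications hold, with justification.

Not equivalent: only (⇐) holds.

(⟹) This fails: take m = 21. Then 21 ≡ 10 (mod 11), but 21³ = 9261 ≡ 21 (mod 22), not 10.

(⟸) Conversely, the residues r modulo 22 with r³ ≡ 10 (mod 22) are exactly {10}, and each is ≡ 10 (mod 11).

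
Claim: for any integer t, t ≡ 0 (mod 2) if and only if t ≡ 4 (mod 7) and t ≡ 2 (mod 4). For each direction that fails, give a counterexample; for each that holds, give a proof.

Not equivalent: only (⇐) holds.

(⇒) This fails: t = 0 gives 0 ≡ 0 (mod 2) but 0 ≡ 0 (mod 7), so the conjunction on the right does not hold.

(⇐) Conversely, if t ≡ 4 (mod 7) and t ≡ 2 (mod 4), then by the Chinese remainder theorem t ≡ 18 (mod 28). Since 18 ≡ 0 (mod 2) and 2 ∣ 28, we get t ≡ 0 (mod 2).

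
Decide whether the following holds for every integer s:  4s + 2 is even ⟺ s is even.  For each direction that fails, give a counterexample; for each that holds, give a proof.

Forward direction. This fails: take s = 3. Then 4s + 2 = 14, which is even, yet s = 3 is odd, not even.

Converse. Suppose s is even. Since 4 is even, 4s is even for every s, so 4s + 2 has the same parity as 2, which is even. Hence 4s + 2 is even.

(⇒) fails; (⇐) holds.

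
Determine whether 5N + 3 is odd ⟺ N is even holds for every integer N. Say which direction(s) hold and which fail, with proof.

(→) Suppose 5N + 3 is odd. Since 5 is odd, 5N and N have the same parity, so 5N + 3 ≡ N + 3 (mod 2). As 3 is odd, 5N + 3 is odd exactly when N is even. Thus N is even.

(←) Conversely, suppose N is even; write N = 2j. Then 5N + 3 = 5·(2j) + 3 = 2·5j + 3, which is odd.

The biconditional holds.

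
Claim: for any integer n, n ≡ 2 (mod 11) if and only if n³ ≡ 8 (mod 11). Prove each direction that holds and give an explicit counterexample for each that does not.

The biconditional holds.

(⟸) For the converse, argue contrapositively. If n ≢ 2 (mod 11), then n is congruent to one of 0, 1, 3, 4, 5, 6, 7, 8, 9, 10 modulo 11, and these give n³ ≡ 0, 1, 5, 9, 4, 7, 2, 6, 3, 10 respectively — never 8.

(⟹) Suppose n ≡ 2 (mod 11). Write n = 11j + 2. Then (11j + 2)³ = 1331j³ + 726j² + 132j + 8 = 11(121j³ + 66j² + 12j) + 8, so n³ ≡ 8 (mod 11).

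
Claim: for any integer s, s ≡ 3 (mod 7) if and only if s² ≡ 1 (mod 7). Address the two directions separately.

(⇒) fails and (⇐) fails.

(⟹) This fails: take s = 3. Then 3 ≡ 3 (mod 7), but 3² = 9 ≡ 2 (mod 7), not 1.

(⟸) This fails: take s = 1. Then 1² = 1 ≡ 1 (mod 7), yet 1 ≡ 1 (mod 7), not 3.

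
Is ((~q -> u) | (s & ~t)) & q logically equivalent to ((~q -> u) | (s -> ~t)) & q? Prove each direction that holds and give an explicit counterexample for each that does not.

(←) Assume the antecedent. If q is true, ((~q -> u) | (s & ~t)) & q reduces to true regardless of the other variables. If q is false, the antecedent cannot hold. Either way ((~q -> u) | (s & ~t)) & q holds.

(→) Assume the antecedent. If q is true, ((~q -> u) | (s -> ~t)) & q reduces to true regardless of the other variables. If q is false, the antecedent cannot hold. Either way ((~q -> u) | (s -> ~t)) & q holds.

Equivalent; both directions hold.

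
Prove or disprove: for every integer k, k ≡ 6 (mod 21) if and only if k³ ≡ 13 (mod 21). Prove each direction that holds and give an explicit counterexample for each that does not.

(⇒) fails and (⇐) fails.

Forward direction. This fails: take k = 6. Then 6 ≡ 6 (mod 21), but 6³ = 216 ≡ 6 (mod 21), not 13.

Converse. This fails: take k = 10. Then 10³ = 1000 ≡ 13 (mod 21), yet 10 ≡ 10 (mod 21), not 6.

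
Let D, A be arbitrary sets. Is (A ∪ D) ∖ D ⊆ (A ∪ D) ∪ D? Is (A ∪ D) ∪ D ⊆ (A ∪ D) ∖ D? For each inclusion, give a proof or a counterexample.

(⟹) Let x ∈ (A ∪ D) ∖ D. Then x ∈ A and x ∉ D, from which x ∈ (A ∪ D) ∪ D.

(⟸) This inclusion fails. Take D = {1}, A = ∅; then 1 ∈ (A ∪ D) ∪ D but 1 ∉ (A ∪ D) ∖ D.

Only the forward inclusion holds.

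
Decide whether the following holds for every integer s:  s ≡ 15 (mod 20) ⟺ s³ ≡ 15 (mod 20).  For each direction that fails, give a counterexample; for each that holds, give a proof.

Equivalent; both directions hold.

(⇒) Suppose s ≡ 15 (mod 20). Write s = 20j + 15. Then (20j + 15)³ = 8000j³ + 18000j² + 13500j + 3375 = 20(400j³ + 900j² + 675j + 168) + 15, so s³ ≡ 15 (mod 20).

(⇐) Conversely, suppose s³ ≡ 15 (mod 20). The only residue r in {0, …, 19} with r³ ≡ 15 (mod 20) is r = 15, so s ≡ 15 (mod 20).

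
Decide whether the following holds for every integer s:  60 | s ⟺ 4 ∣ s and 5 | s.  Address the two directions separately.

(→) If 60 ∣ s, write s = 60q. Since 60 = 15·4, s = 4·(15q), so 4 ∣ s; and since 60 = 12·5, s = 5·(12q), so 5 ∣ s.

(←) This fails: take s = 20. Both 4 ∣ 20 and 5 ∣ 20, yet 20 is not a multiple of 60 (since 20 = 0·60 + 20), so 60 ∤ 20.

Only the forward implication holds.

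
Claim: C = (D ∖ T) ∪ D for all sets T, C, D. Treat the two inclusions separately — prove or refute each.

Neither inclusion holds.

(⟹) This inclusion fails. Take T = ∅, C = {1}, D = ∅; then 1 ∈ C but 1 ∉ (D ∖ T) ∪ D.

(⟸) This inclusion fails. Take T = ∅, C = ∅, D = {1}; then 1 ∈ (D ∖ T) ∪ D but 1 ∉ C.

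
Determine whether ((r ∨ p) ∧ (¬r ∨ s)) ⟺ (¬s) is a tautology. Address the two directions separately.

(⇒) fails and (⇐) fails.

Forward direction. This fails. Under s = T, p = T, r = F, the left side is true but the right side is false.

Converse. This fails. Under s = F, p = F, r = F, the left side is false but the right side is true.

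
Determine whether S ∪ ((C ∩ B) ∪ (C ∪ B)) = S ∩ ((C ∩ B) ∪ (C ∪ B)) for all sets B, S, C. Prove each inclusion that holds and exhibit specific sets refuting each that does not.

(⊆) fails; (⊇) holds.

(⊆) This inclusion fails. Take B = {1}, S = ∅, C = ∅; then 1 ∈ S ∪ ((C ∩ B) ∪ (C ∪ B)) but 1 ∉ S ∩ ((C ∩ B) ∪ (C ∪ B)).

(⊇) Let x ∈ S ∩ ((C ∩ B) ∪ (C ∪ B)). Then either x ∈ B ∩ S and x ∉ C; or x ∈ S ∩ C and x ∉ B; or x ∈ B ∩ S ∩ C. In each case x ∈ S ∪ ((C ∩ B) ∪ (C ∪ B)), so S ∩ ((C ∩ B) ∪ (C ∪ B)) ⊆ S ∪ ((C ∩ B) ∪ (C ∪ B)).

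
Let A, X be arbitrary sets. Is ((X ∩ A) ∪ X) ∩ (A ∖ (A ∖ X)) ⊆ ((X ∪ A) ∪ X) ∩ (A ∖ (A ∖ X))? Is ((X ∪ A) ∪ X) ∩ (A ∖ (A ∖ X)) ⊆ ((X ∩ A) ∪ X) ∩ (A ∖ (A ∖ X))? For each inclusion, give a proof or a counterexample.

(⟹) Let x ∈ ((X ∩ A) ∪ X) ∩ (A ∖ (A ∖ X)). Then x ∈ A ∩ X, from which x ∈ ((X ∪ A) ∪ X) ∩ (A ∖ (A ∖ X)).

(⟸) Let x ∈ ((X ∪ A) ∪ X) ∩ (A ∖ (A ∖ X)). Then x ∈ A ∩ X, from which x ∈ ((X ∩ A) ∪ X) ∩ (A ∖ (A ∖ X)).

The two sets are equal.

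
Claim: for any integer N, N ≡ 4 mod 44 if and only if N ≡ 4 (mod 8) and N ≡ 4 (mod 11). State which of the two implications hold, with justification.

The forward direction fails; the converse holds.

(⟹) This fails: N = 48 gives 48 ≡ 4 (mod 44) but 48 ≡ 0 (mod 8), so the conjunction on the right does not hold.

(⟸) Conversely, if N ≡ 4 (mod 8) and N ≡ 4 (mod 11), then by the Chinese remainder theorem N ≡ 4 (mod 88). Since 4 ≡ 4 (mod 44) and 44 ∣ 88, we get N ≡ 4 (mod 44).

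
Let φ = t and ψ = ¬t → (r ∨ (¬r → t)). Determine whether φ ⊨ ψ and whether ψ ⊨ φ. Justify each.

(←) This fails. Under t = F, r = T, the left side is false but the right side is true.

(→) Assume the antecedent. If t is true, ¬t → (r ∨ (¬r → t)) reduces to true regardless of the other variables. If t is false, the antecedent cannot hold. Either way ¬t → (r ∨ (¬r → t)) holds.

Only the forward implication holds.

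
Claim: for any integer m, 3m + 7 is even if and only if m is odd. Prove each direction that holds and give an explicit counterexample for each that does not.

Both implications hold.

(→) Suppose 3m + 7 is even. Since 3 is odd, 3m and m have the same parity, so 3m + 7 ≡ m + 7 (mod 2). As 7 is odd, 3m + 7 is even exactly when m is odd. Thus m is odd.

(←) Conversely, suppose m is odd; write m = 2j + 1. Then 3m + 7 = 3·(2j + 1) + 7 = 2·3j + 10, which is even.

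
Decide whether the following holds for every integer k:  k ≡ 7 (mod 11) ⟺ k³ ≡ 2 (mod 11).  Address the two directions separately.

Forward direction. Suppose k ≡ 7 (mod 11). Write k = 11j + 7. Then (11j + 7)³ = 1331j³ + 2541j² + 1617j + 343 = 11(121j³ + 231j² + 147j + 31) + 2, so k³ ≡ 2 (mod 11).

Converse. For the converse, argue contrapositively. If k ≢ 7 (mod 11), then k is congruent to one of 0, 1, 2, 3, 4, 5, 6, 8, 9, 10 modulo 11, and these give k³ ≡ 0, 1, 8, 5, 9, 4, 7, 6, 3, 10 respectively — never 2.

Both directions hold.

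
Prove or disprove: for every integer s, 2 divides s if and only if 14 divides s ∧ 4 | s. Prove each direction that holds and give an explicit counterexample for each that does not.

(⟸) Suppose 14 ∣ s and 4 ∣ s. Any common multiple of 14 and 4 is a multiple of their lcm; here lcm(14, 4) = 14·4/gcd(14, 4) = 56/2 = 28, so 28 ∣ s. Since 2 ∣ 28, it follows that 2 ∣ s.

(⟹) This fails: take s = 2. Certainly 2 ∣ 2, but 14 ∤ 2.

Only the reverse direction holds.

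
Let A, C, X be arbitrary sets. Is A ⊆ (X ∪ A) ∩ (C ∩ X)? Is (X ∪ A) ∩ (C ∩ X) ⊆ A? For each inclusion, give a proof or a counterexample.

Forward inclusion. This inclusion fails. Take A = {1}, C = ∅, X = ∅; then 1 ∈ A but 1 ∉ (X ∪ A) ∩ (C ∩ X).

Reverse inclusion. This inclusion fails. Take A = ∅, C = {1}, X = {1}; then 1 ∈ (X ∪ A) ∩ (C ∩ X) but 1 ∉ A.

(⊆) fails and (⊇) fails.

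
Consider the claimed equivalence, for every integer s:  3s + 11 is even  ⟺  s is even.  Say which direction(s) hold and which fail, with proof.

Forward direction. This fails: s = 3 gives 3s + 11 = 20, which is even, but 3 is odd, not even.

Converse. This also fails: s = 0 is even, but 3s + 11 = 11 is odd, not even.

Both directions fail.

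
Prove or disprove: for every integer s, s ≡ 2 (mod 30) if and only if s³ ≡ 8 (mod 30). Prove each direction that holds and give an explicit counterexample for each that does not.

Forward direction. Suppose s ≡ 2 (mod 30). Write s = 30j + 2. Then (30j + 2)³ = 27000j³ + 5400j² + 360j + 8 = 30(900j³ + 180j² + 12j) + 8, so s³ ≡ 8 (mod 30).

Converse. Suppose s³ ≡ 8 (mod 30). The only residue r in {0, …, 29} with r³ ≡ 8 (mod 30) is r = 2, so s ≡ 2 (mod 30).

The biconditional holds.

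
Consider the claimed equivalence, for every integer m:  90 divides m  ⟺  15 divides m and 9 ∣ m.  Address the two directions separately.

(→) If 90 ∣ m, write m = 90q. Since 90 = 6·15, m = 15·(6q), so 15 ∣ m; and since 90 = 10·9, m = 9·(10q), so 9 ∣ m.

(←) This fails: take m = 45. Both 15 ∣ 45 and 9 ∣ 45, yet 45 is not a multiple of 90 (since 45 = 0·90 + 45), so 90 ∤ 45.

Only the forward implication holds.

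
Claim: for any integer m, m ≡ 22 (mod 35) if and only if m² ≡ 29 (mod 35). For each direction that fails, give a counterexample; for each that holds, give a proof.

(⟹) Suppose m ≡ 22 (mod 35). Write m = 35j + 22. Then (35j + 22)² = 1225j² + 1540j + 484 = 35(35j² + 44j + 13) + 29, so m² ≡ 29 (mod 35).

(⟸) This fails: take m = 8. Then 8² = 64 ≡ 29 (mod 35), yet 8 ≡ 8 (mod 35), not 22.

Only the forward implication holds.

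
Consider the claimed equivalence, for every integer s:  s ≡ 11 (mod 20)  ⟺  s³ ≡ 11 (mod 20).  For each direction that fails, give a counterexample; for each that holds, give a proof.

The biconditional holds.

(⇒) Suppose s ≡ 11 (mod 20). Write s = 20j + 11. Then (20j + 11)³ = 8000j³ + 13200j² + 7260j + 1331 = 20(400j³ + 660j² + 363j + 66) + 11, so s³ ≡ 11 (mod 20).

(⇐) Conversely, suppose s³ ≡ 11 (mod 20). The only residue r in {0, …, 19} with r³ ≡ 11 (mod 20) is r = 11, so s ≡ 11 (mod 20).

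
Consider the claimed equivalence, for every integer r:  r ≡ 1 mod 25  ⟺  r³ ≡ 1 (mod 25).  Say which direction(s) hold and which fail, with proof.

Both directions hold; the statement is true.

(⟹) Suppose r ≡ 1 mod 25. Write r = 25j + 1. Then (25j + 1)³ = 15625j³ + 1875j² + 75j + 1 = 25(625j³ + 75j² + 3j) + 1, so r³ ≡ 1 (mod 25).

(⟸) Conversely, suppose r³ ≡ 1 (mod 25). The only residue r in {0, …, 24} with r³ ≡ 1 (mod 25) is r = 1, so r ≡ 1 (mod 25).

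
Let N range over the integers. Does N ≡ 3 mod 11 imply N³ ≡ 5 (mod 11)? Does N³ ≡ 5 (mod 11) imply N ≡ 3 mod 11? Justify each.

(⟹) Suppose N ≡ 3 mod 11. Write N = 11j + 3. Then (11j + 3)³ = 1331j³ + 1089j² + 297j + 27 = 11(121j³ + 99j² + 27j + 2) + 5, so N³ ≡ 5 (mod 11).

(⟸) For the converse, argue contrapositively. If N ≢ 3 (mod 11), then N is congruent to one of 0, 1, 2, 4, 5, 6, 7, 8, 9, 10 modulo 11, and these give N³ ≡ 0, 1, 8, 9, 4, 7, 2, 6, 3, 10 respectively — never 5.

Both implications hold.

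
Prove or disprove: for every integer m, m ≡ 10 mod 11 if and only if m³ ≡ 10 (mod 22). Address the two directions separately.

The forward direction fails; the converse holds.

[⇒] This fails: take m = 21. Then 21 ≡ 10 (mod 11), but 21³ = 9261 ≡ 21 (mod 22), not 10.

[⇐] Conversely, the residues r modulo 22 with r³ ≡ 10 (mod 22) are exactly {10}, and each is ≡ 10 (mod 11).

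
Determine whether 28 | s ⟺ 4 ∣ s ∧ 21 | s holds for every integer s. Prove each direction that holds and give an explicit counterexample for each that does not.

Forward direction. This fails: take s = 28. Certainly 28 ∣ 28, but 21 ∤ 28.

Converse. Suppose 4 ∣ s and 21 ∣ s. Any common multiple of 4 and 21 is a multiple of their lcm; here gcd(4, 21) = 1, so lcm(4, 21) = 4·21 = 84, so 84 ∣ s. Since 28 ∣ 84, it follows that 28 ∣ s.

The forward direction fails; the converse holds.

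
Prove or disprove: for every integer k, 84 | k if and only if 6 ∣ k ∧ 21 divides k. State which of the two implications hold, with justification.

[⇒] If 84 ∣ k, write k = 84q. Since 84 = 14·6, k = 6·(14q), so 6 ∣ k; and since 84 = 4·21, k = 21·(4q), so 21 ∣ k.

[⇐] This fails: take k = 42. Both 6 ∣ 42 and 21 ∣ 42, yet 42 is not a multiple of 84 (since 42 = 0·84 + 42), so 84 ∤ 42.

Only the forward direction holds.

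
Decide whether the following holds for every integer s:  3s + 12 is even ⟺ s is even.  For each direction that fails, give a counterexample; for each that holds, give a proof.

(⇐) Suppose s is even; write s = 2j. Then 3s + 12 = 3·(2j) + 12 = 2·3j + 12, which is even.

(⇒) Suppose 3s + 12 is even. Since 3 is odd, 3s and s have the same parity, so 3s + 12 ≡ s + 12 (mod 2). As 12 is even, 3s + 12 is even exactly when s is even. Thus s is even.

Both directions hold; the statement is true.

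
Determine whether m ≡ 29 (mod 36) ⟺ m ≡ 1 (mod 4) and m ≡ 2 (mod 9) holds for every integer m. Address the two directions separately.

(→) Suppose m ≡ 29 (mod 36); write m = 36j + 29. Since 4 ∣ 36, reducing mod 4 gives m ≡ 29 ≡ 1 (mod 4); since 9 ∣ 36, reducing mod 9 gives m ≡ 29 ≡ 2 (mod 9).

(←) Conversely, if m ≡ 1 (mod 4) and m ≡ 2 (mod 9), then by the Chinese remainder theorem m ≡ 29 (mod 36). This is exactly m ≡ 29 (mod 36).

Equivalent; both directions hold.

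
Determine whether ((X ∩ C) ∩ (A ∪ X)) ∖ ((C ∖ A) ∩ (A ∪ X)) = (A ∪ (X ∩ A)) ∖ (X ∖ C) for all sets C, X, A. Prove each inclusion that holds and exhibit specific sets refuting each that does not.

Only the forward inclusion holds.

(⊇) This inclusion fails. Take C = ∅, X = ∅, A = {1}; then 1 ∈ (A ∪ (X ∩ A)) ∖ (X ∖ C) but 1 ∉ ((X ∩ C) ∩ (A ∪ X)) ∖ ((C ∖ A) ∩ (A ∪ X)).

(⊆) Let x ∈ ((X ∩ C) ∩ (A ∪ X)) ∖ ((C ∖ A) ∩ (A ∪ X)). Then x ∈ C ∩ X ∩ A, from which x ∈ (A ∪ (X ∩ A)) ∖ (X ∖ C).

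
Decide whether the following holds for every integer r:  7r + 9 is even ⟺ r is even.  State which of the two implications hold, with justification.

(⟹) This fails: r = 7 gives 7r + 9 = 58, which is even, but 7 is odd, not even.

(⟸) This also fails: r = 4 is even, but 7r + 9 = 37 is odd, not even.

(⇒) fails and (⇐) fails.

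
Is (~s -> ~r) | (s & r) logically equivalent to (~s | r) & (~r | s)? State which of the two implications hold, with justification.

Only the reverse direction holds.

Converse. Assume the antecedent. If s is true, (~s -> ~r) | (s & r) reduces to true regardless of the other variables. If s is false, the antecedent forces (s = F, r = F), and (~s -> ~r) | (s & r) holds there. Either way (~s -> ~r) | (s & r) holds.

Forward direction. This fails. Under s = T, r = F, the left side is true but the right side is false.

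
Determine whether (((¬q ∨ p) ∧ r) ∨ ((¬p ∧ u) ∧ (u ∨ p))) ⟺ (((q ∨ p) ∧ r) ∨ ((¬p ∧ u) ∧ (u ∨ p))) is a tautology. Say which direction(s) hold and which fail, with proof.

(⟹) This fails. Under p = F, q = F, u = F, r = T, the left side is true but the right side is false.

(⟸) This fails. Under p = F, q = T, u = F, r = T, the left side is false but the right side is true.

Neither implication holds.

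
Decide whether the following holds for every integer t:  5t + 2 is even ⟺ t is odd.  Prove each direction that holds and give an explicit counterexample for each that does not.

Both directions fail.

(⇒) This fails: t = 0 gives 5t + 2 = 2, which is even, but 0 is even, not odd.

(⇐) This also fails: t = 1 is odd, but 5t + 2 = 7 is odd, not even.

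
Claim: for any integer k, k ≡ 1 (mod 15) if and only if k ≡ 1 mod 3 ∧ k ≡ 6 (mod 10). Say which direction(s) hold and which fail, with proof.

(⟹) This fails: k = 1 gives 1 ≡ 1 (mod 15) but 1 ≡ 1 (mod 10), so the conjunction on the right does not hold.

(⟸) Conversely, if k ≡ 1 (mod 3) and k ≡ 6 (mod 10), then by the Chinese remainder theorem k ≡ 16 (mod 30). Since 16 ≡ 1 (mod 15) and 15 ∣ 30, we get k ≡ 1 (mod 15).

The forward direction fails; the converse holds.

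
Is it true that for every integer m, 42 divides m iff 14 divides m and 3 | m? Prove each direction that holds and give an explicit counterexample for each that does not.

Forward direction. If 42 ∣ m, write m = 42q. Since 42 = 3·14, m = 14·(3q), so 14 ∣ m; and since 42 = 14·3, m = 3·(14q), so 3 ∣ m.

Converse. Suppose 14 ∣ m and 3 ∣ m. Any common multiple of 14 and 3 is a multiple of their lcm; here gcd(14, 3) = 1, so lcm(14, 3) = 14·3 = 42, so 42 ∣ m.

Both directions hold; the statement is true.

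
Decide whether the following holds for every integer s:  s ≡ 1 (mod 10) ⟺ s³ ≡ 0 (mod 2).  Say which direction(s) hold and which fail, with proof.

(⇒) fails and (⇐) fails.

(→) This fails: take s = 1. Then 1 ≡ 1 (mod 10), but 1³ = 1 ≡ 1 (mod 2), not 0.

(←) This fails: take s = 0. Then 0³ = 0 ≡ 0 (mod 2), yet 0 ≡ 0 (mod 10), not 1.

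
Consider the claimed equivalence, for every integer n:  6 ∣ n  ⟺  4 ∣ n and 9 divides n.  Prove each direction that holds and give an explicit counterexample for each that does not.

Forward direction. This fails: take n = 6. Certainly 6 ∣ 6, but 4 ∤ 6.

Converse. Suppose 4 ∣ n and 9 ∣ n. Any common multiple of 4 and 9 is a multiple of their lcm; here gcd(4, 9) = 1, so lcm(4, 9) = 4·9 = 36, so 36 ∣ n. Since 6 ∣ 36, it follows that 6 ∣ n.

Only the reverse direction holds.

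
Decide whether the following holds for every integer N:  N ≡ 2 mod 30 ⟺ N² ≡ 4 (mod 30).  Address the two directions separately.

Only the forward direction holds.

Converse. This fails: take N = 8. Then 8² = 64 ≡ 4 (mod 30), yet 8 ≡ 8 (mod 30), not 2.

Forward direction. Suppose N ≡ 2 mod 30. Write N = 30j + 2. Then (30j + 2)² = 900j² + 120j + 4 = 30(30j² + 4j) + 4, so N² ≡ 4 (mod 30).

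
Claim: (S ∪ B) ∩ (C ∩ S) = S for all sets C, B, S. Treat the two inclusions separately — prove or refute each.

(⊆) Let x ∈ (S ∪ B) ∩ (C ∩ S). Then either x ∈ C ∩ S and x ∉ B; or x ∈ C ∩ B ∩ S. In each case x ∈ S, so (S ∪ B) ∩ (C ∩ S) ⊆ S.

(⊇) This inclusion fails. Take C = ∅, B = ∅, S = {1}; then 1 ∈ S but 1 ∉ (S ∪ B) ∩ (C ∩ S).

The sets are not equal: only the forward inclusion holds.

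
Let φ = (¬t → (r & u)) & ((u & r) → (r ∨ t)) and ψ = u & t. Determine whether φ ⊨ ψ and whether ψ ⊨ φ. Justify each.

(⇒) fails; (⇐) holds.

(⇒) This fails. Under t = T, u = F, r = F, the left side is true but the right side is false.

(⇐) Assume the antecedent. If t is true, the consequent reduces to true regardless of the other variables. If t is false, the antecedent cannot hold. Either way the consequent holds.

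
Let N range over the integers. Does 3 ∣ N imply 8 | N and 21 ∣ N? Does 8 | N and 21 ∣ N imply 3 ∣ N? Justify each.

[⇐] Suppose 8 ∣ N and 21 ∣ N. Any common multiple of 8 and 21 is a multiple of their lcm; here gcd(8, 21) = 1, so lcm(8, 21) = 8·21 = 168, so 168 ∣ N. Since 3 ∣ 168, it follows that 3 ∣ N.

[⇒] This fails: take N = 3. Certainly 3 ∣ 3, but 8 ∤ 3.

(⇒) fails; (⇐) holds.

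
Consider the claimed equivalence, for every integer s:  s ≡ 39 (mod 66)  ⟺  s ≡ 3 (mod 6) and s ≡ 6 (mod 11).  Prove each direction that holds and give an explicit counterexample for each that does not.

[⇒] Suppose s ≡ 39 (mod 66); write s = 66j + 39. Since 6 ∣ 66, reducing mod 6 gives s ≡ 39 ≡ 3 (mod 6); since 11 ∣ 66, reducing mod 11 gives s ≡ 39 ≡ 6 (mod 11).

[⇐] Conversely, if s ≡ 3 (mod 6) and s ≡ 6 (mod 11), then by the Chinese remainder theorem s ≡ 39 (mod 66). This is exactly s ≡ 39 (mod 66).

Both directions hold; the statement is true.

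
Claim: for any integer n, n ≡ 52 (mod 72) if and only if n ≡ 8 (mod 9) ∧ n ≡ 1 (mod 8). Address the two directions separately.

Neither direction holds.

[⇒] This fails: n = 52 gives 52 ≡ 52 (mod 72) but 52 ≡ 7 (mod 9), so the conjunction on the right does not hold.

[⇐] This fails: n = 17 satisfies both congruences on the right (17 ≡ 8 mod 9 and 17 ≡ 1 mod 8) yet 17 ≡ 17 (mod 72), not 52.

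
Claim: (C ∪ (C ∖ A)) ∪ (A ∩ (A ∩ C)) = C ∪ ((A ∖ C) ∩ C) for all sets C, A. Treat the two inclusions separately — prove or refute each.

Both inclusions hold; the sets are equal.

Forward inclusion. Let x ∈ (C ∪ (C ∖ A)) ∪ (A ∩ (A ∩ C)). Then either x ∈ C and x ∉ A; or x ∈ C ∩ A. In each case x ∈ C ∪ ((A ∖ C) ∩ C), so (C ∪ (C ∖ A)) ∪ (A ∩ (A ∩ C)) ⊆ C ∪ ((A ∖ C) ∩ C).

Reverse inclusion. Let x ∈ C ∪ ((A ∖ C) ∩ C). Then either x ∈ C and x ∉ A; or x ∈ C ∩ A. In each case x ∈ (C ∪ (C ∖ A)) ∪ (A ∩ (A ∩ C)), so C ∪ ((A ∖ C) ∩ C) ⊆ (C ∪ (C ∖ A)) ∪ (A ∩ (A ∩ C)).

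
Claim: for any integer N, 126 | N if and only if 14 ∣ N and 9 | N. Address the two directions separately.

Both implications hold.

[⇒] If 126 ∣ N, write N = 126q. Since 126 = 9·14, N = 14·(9q), so 14 ∣ N; and since 126 = 14·9, N = 9·(14q), so 9 ∣ N.

[⇐] Suppose 14 ∣ N and 9 ∣ N. Any common multiple of 14 and 9 is a multiple of their lcm; here gcd(14, 9) = 1, so lcm(14, 9) = 14·9 = 126, so 126 ∣ N.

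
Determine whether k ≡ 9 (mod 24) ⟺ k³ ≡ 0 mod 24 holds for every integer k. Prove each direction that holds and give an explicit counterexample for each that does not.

(⟹) This fails: take k = 9. Then 9 ≡ 9 (mod 24), but 9³ = 729 ≡ 9 (mod 24), not 0.

(⟸) This fails: take k = 0. Then 0³ = 0 ≡ 0 (mod 24), yet 0 ≡ 0 (mod 24), not 9.

Both directions fail.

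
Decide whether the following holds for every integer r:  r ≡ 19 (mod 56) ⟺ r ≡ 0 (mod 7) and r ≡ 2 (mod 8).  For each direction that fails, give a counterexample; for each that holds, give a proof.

Neither direction holds.

(⟹) This fails: r = 19 gives 19 ≡ 19 (mod 56) but 19 ≡ 5 (mod 7), so the conjunction on the right does not hold.

(⟸) This fails: r = 42 satisfies both congruences on the right (42 ≡ 0 mod 7 and 42 ≡ 2 mod 8) yet 42 ≡ 42 (mod 56), not 19.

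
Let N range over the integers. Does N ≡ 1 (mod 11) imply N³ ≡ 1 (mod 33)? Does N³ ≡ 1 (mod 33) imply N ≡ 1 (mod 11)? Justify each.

Only the reverse direction holds.

(←) The residues r modulo 33 with r³ ≡ 1 (mod 33) are exactly {1}, and each is ≡ 1 (mod 11).

(→) This fails: take N = 12. Then 12 ≡ 1 (mod 11), but 12³ = 1728 ≡ 12 (mod 33), not 1.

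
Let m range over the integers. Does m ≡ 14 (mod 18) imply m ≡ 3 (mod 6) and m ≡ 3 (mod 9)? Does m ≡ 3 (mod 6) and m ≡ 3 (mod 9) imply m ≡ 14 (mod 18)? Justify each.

Neither direction holds.

(⇒) This fails: m = 14 gives 14 ≡ 14 (mod 18) but 14 ≡ 2 (mod 6), so the conjunction on the right does not hold.

(⇐) This fails: m = 3 satisfies both congruences on the right (3 ≡ 3 mod 6 and 3 ≡ 3 mod 9) yet 3 ≡ 3 (mod 18), not 14.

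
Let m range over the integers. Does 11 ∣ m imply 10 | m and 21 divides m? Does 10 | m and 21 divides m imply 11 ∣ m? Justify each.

[⇒] This fails: take m = 11. Certainly 11 ∣ 11, but 10 ∤ 11.

[⇐] This fails: take m = 210. Both 10 ∣ 210 and 21 ∣ 210, yet 210 is not a multiple of 11 (since 210 = 19·11 + 1), so 11 ∤ 210.

Neither implication holds.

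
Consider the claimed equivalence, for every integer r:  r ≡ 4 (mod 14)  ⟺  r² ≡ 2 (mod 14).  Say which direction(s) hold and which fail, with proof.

Not equivalent: only (⇒) holds.

(←) This fails: take r = 10. Then 10² = 100 ≡ 2 (mod 14), yet 10 ≡ 10 (mod 14), not 4.

(→) Suppose r ≡ 4 (mod 14). Write r = 14j + 4. Then (14j + 4)² = 196j² + 112j + 16 = 14(14j² + 8j + 1) + 2, so r² ≡ 2 (mod 14).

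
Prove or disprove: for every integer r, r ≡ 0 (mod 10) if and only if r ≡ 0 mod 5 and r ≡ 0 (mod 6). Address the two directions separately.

Converse. If r ≡ 0 (mod 5) and r ≡ 0 (mod 6), then by the Chinese remainder theorem r ≡ 0 (mod 30). Since 0 ≡ 0 (mod 10) and 10 ∣ 30, we get r ≡ 0 (mod 10).

Forward direction. This fails: r = 10 gives 10 ≡ 0 (mod 10) but 10 ≡ 4 (mod 6), so the conjunction on the right does not hold.

(⇒) fails; (⇐) holds.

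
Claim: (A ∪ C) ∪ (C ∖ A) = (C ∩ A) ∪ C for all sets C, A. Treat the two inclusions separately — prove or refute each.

(⟹) This inclusion fails. Take C = ∅, A = {1}; then 1 ∈ (A ∪ C) ∪ (C ∖ A) but 1 ∉ (C ∩ A) ∪ C.

(⟸) Let x ∈ (C ∩ A) ∪ C. Then either x ∈ C and x ∉ A; or x ∈ C ∩ A. In each case x ∈ (A ∪ C) ∪ (C ∖ A), so (C ∩ A) ∪ C ⊆ (A ∪ C) ∪ (C ∖ A).

Only the reverse inclusion holds.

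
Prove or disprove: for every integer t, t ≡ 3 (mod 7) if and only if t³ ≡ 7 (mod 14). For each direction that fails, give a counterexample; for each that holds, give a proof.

Forward direction. This fails: take t = 3. Then 3 ≡ 3 (mod 7), but 3³ = 27 ≡ 13 (mod 14), not 7.

Converse. This fails: take t = 7. Then 7³ = 343 ≡ 7 (mod 14), yet 7 ≡ 0 (mod 7), not 3.

(⇒) fails and (⇐) fails.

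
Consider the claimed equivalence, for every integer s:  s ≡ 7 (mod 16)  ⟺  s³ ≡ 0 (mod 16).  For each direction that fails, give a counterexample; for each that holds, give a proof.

(→) This fails: take s = 7. Then 7 ≡ 7 (mod 16), but 7³ = 343 ≡ 7 (mod 16), not 0.

(←) This fails: take s = 0. Then 0³ = 0 ≡ 0 (mod 16), yet 0 ≡ 0 (mod 16), not 7.

Neither implication holds.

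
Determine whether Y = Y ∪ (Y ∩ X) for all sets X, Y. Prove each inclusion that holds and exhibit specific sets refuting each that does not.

Forward inclusion. Let x ∈ Y. Then either x ∈ Y and x ∉ X; or x ∈ X ∩ Y. In each case x ∈ Y ∪ (Y ∩ X), so Y ⊆ Y ∪ (Y ∩ X).

Reverse inclusion. Let x ∈ Y ∪ (Y ∩ X). Then either x ∈ Y and x ∉ X; or x ∈ X ∩ Y. In each case x ∈ Y, so Y ∪ (Y ∩ X) ⊆ Y.

Both inclusions hold.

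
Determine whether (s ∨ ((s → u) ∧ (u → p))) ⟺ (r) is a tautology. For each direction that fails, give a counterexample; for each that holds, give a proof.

Neither direction holds.

(⟹) This fails. Under p = F, s = F, r = F, u = F, the left side is true but the right side is false.

(⟸) This fails. Under p = F, s = F, r = T, u = T, the left side is false but the right side is true.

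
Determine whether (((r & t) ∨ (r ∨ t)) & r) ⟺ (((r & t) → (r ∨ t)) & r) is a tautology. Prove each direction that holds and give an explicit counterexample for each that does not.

(⇒) Assume the antecedent. If r is true, ((r & t) → (r ∨ t)) & r reduces to true regardless of the other variables. If r is false, the antecedent cannot hold. Either way ((r & t) → (r ∨ t)) & r holds.

(⇐) Assume the antecedent. If r is true, ((r & t) ∨ (r ∨ t)) & r reduces to true regardless of the other variables. If r is false, the antecedent cannot hold. Either way ((r & t) ∨ (r ∨ t)) & r holds.

Equivalent; both directions hold.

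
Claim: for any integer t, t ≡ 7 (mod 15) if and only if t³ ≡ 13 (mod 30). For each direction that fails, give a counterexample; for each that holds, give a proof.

(⇒) fails; (⇐) holds.

(⇒) This fails: take t = 22. Then 22 ≡ 7 (mod 15), but 22³ = 10648 ≡ 28 (mod 30), not 13.

(⇐) Conversely, the residues r modulo 30 with r³ ≡ 13 (mod 30) are exactly {7}, and each is ≡ 7 (mod 15).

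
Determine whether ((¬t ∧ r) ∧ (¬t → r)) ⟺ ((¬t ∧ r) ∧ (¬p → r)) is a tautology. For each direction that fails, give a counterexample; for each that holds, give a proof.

Both directions hold; the statement is true.

[⇒] Assume the antecedent. If t is true, the antecedent cannot hold. If t is false, the antecedent forces (t = F, r = T, p = F) or (t = F, r = T, p = T), and (¬t ∧ r) ∧ (¬p → r) holds there. Either way (¬t ∧ r) ∧ (¬p → r) holds.

[⇐] Assume the antecedent. If t is true, the antecedent cannot hold. If t is false, the antecedent forces (t = F, r = T, p = F) or (t = F, r = T, p = T), and (¬t ∧ r) ∧ (¬t → r) holds there. Either way (¬t ∧ r) ∧ (¬t → r) holds.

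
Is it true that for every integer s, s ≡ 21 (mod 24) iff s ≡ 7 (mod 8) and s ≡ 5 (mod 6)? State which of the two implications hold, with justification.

(⟹) This fails: s = 21 gives 21 ≡ 21 (mod 24) but 21 ≡ 5 (mod 8), so the conjunction on the right does not hold.

(⟸) This fails: s = 23 satisfies both congruences on the right (23 ≡ 7 mod 8 and 23 ≡ 5 mod 6) yet 23 ≡ 23 (mod 24), not 21.

Neither implication holds.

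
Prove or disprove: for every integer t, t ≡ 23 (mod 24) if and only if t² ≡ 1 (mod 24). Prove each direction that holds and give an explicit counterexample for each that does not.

Not equivalent: only (⇒) holds.

Forward direction. Suppose t ≡ 23 (mod 24). Write t = 24j + 23. Then (24j + 23)² = 576j² + 1104j + 529 = 24(24j² + 46j + 22) + 1, so t² ≡ 1 (mod 24).

Converse. This fails: take t = 1. Then 1² = 1 ≡ 1 (mod 24), yet 1 ≡ 1 (mod 24), not 23.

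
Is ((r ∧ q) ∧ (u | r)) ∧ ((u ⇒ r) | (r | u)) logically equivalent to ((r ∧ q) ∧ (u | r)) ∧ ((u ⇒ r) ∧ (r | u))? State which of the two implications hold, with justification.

(⇒) Assume the antecedent. If r is true, the antecedent forces (r = T, u = F, q = T) or (r = T, u = T, q = T), and the consequent holds there. If r is false, the antecedent cannot hold. Either way the consequent holds.

(⇐) Assume the antecedent. If r is true, the antecedent forces (r = T, u = F, q = T) or (r = T, u = T, q = T), and the consequent holds there. If r is false, the antecedent cannot hold. Either way the consequent holds.

Both directions hold.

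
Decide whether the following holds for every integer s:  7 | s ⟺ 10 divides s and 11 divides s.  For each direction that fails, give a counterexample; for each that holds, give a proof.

Neither direction holds.

Forward direction. This fails: take s = 7. Certainly 7 ∣ 7, but 10 ∤ 7.

Converse. This fails: take s = 110. Both 10 ∣ 110 and 11 ∣ 110, yet 110 is not a multiple of 7 (since 110 = 15·7 + 5), so 7 ∤ 110.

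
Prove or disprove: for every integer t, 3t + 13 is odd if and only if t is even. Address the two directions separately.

Both directions hold.

(⇐) Suppose t is even; write t = 2j. Then 3t + 13 = 3·(2j) + 13 = 2·3j + 13, which is odd.

(⇒) Suppose 3t + 13 is odd. Since 3 is odd, 3t and t have the same parity, so 3t + 13 ≡ t + 13 (mod 2). As 13 is odd, 3t + 13 is odd exactly when t is even. Thus t is even.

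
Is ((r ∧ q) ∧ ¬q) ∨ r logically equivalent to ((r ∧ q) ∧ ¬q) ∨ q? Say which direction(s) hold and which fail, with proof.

(⟹) This fails. Under q = F, r = T, the left side is true but the right side is false.

(⟸) This fails. Under q = T, r = F, the left side is false but the right side is true.

(⇒) fails and (⇐) fails.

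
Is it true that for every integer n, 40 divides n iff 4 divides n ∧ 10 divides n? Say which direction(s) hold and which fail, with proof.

Only the forward implication holds.

[⇒] If 40 ∣ n, write n = 40q. Since 40 = 10·4, n = 4·(10q), so 4 ∣ n; and since 40 = 4·10, n = 10·(4q), so 10 ∣ n.

[⇐] This fails: take n = 20. Both 4 ∣ 20 and 10 ∣ 20, yet 20 is not a multiple of 40 (since 20 = 0·40 + 20), so 40 ∤ 20.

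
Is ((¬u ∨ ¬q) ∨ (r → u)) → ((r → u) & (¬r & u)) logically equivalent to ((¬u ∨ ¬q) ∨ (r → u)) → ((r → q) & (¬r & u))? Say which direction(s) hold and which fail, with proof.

Equivalent; both directions hold.

Forward direction. Assume the antecedent. If r is true, the antecedent cannot hold. If r is false, the antecedent forces (r = F, u = T, q = F) or (r = F, u = T, q = T), and the consequent holds there. Either way the consequent holds.

Converse. Assume the antecedent. If r is true, the antecedent cannot hold. If r is false, the antecedent forces (r = F, u = T, q = F) or (r = F, u = T, q = T), and the consequent holds there. Either way the consequent holds.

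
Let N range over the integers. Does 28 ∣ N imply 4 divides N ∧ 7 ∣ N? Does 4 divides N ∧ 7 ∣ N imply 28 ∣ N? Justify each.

Both implications hold.

(⇐) Suppose 4 ∣ N and 7 ∣ N. Any common multiple of 4 and 7 is a multiple of their lcm; here gcd(4, 7) = 1, so lcm(4, 7) = 4·7 = 28, so 28 ∣ N.

(⇒) If 28 ∣ N, write N = 28q. Since 28 = 7·4, N = 4·(7q), so 4 ∣ N; and since 28 = 4·7, N = 7·(4q), so 7 ∣ N.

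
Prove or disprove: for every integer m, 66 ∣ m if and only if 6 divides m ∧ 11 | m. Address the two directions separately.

Both directions hold; the statement is true.

(⇒) If 66 ∣ m, write m = 66q. Since 66 = 11·6, m = 6·(11q), so 6 ∣ m; and since 66 = 6·11, m = 11·(6q), so 11 ∣ m.

(⇐) Suppose 6 ∣ m and 11 ∣ m. Any common multiple of 6 and 11 is a multiple of their lcm; here gcd(6, 11) = 1, so lcm(6, 11) = 6·11 = 66, so 66 ∣ m.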